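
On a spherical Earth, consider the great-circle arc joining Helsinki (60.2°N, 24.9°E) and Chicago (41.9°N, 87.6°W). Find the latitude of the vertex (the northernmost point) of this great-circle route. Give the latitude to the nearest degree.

≈ 68°N

The great circle lies in the plane with unit normal n̂ = (p₁ × p₂)/|p₁ × p₂|.
Here n̂_z ≈ -0.380; the vertex latitude is φ_max = arccos|n̂_z| ≈ 67.7°.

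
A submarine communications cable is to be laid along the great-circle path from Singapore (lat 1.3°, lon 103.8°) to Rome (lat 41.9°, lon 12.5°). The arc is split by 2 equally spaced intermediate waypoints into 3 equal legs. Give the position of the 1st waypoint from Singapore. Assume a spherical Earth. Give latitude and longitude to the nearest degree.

Convert each endpoint to a unit vector on the sphere (x = cos φ cos λ, y = cos φ sin λ, z = sin φ).
The central angle between the endpoints is δ = arccos(p₁·p₂) ≈ 1.573 rad (90.1°).
Interpolate at f = 1/3 with slerp weights a = sin((1−f)δ)/sin δ ≈ 0.867, b = sin(fδ)/sin δ ≈ 0.501.
p = a·p₁ + b·p₂ ≈ (0.157, 0.922, 0.354); φ = arcsin(p_z) ≈ 20.73°, λ = atan2(p_y, p_x) ≈ 80.33°.

≈ lat 21°, lon 80°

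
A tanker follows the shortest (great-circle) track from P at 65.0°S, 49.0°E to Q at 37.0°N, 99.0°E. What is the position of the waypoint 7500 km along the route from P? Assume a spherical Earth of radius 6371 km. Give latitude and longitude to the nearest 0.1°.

≈ 2.9°S, 85.8°E

Write both endpoints as unit vectors p₁, p₂ with components (cos φ cos λ, cos φ sin λ, sin φ).
The central angle between the endpoints is δ = arccos(p₁·p₂) ≈ 1.905 rad (109.2°). The total great-circle distance is δ·R ≈ 1.905 × 6371 ≈ 12140 km, so the target fraction is f = 7500/12140 ≈ 0.618.
Interpolate at f ≈ 0.618 with slerp weights a = sin((1−f)δ)/sin δ ≈ 0.705, b = sin(fδ)/sin δ ≈ 0.978.
p = a·p₁ + b·p₂ ≈ (0.073, 0.996, -0.050); φ = arcsin(p_z) ≈ -2.88°, λ = atan2(p_y, p_x) ≈ 85.80°.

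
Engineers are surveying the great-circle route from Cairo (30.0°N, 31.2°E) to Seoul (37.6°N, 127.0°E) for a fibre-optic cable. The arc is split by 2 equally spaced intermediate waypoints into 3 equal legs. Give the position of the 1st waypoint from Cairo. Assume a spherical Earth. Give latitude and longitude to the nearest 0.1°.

≈ 42.0°N, 59.2°E

Convert each endpoint to a unit vector on the sphere (x = cos φ cos λ, y = cos φ sin λ, z = sin φ).
The central angle between the endpoints is δ = arccos(p₁·p₂) ≈ 1.333 rad (76.4°).
Interpolate at f = 1/3 with slerp weights a = sin((1−f)δ)/sin δ ≈ 0.799, b = sin(fδ)/sin δ ≈ 0.442.
p = a·p₁ + b·p₂ ≈ (0.381, 0.638, 0.669); φ = arcsin(p_z) ≈ 42.00°, λ = atan2(p_y, p_x) ≈ 59.18°.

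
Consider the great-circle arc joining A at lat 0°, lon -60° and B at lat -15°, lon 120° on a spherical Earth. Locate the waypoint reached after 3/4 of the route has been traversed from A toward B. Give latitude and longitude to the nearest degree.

≈ lat -56°, lon 120°

The haversine formula gives a central angle δ ≈ 2.880 rad (165.0°) between the endpoints.
Interpolate at f = 3/4 with slerp weights a = sin((1−f)δ)/sin δ ≈ 2.548, b = sin(fδ)/sin δ ≈ 3.213.
p = a·p₁ + b·p₂ ≈ (-0.278, 0.481, -0.831); φ = arcsin(p_z) ≈ -56.25°, λ = atan2(p_y, p_x) ≈ 120.00°.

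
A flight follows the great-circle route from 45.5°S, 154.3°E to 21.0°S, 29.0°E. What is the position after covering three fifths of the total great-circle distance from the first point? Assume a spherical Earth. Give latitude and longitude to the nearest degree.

≈ 49°S, 63°E

Convert each endpoint to a unit vector on the sphere (x = cos φ cos λ, y = cos φ sin λ, z = sin φ).
The central angle between the endpoints is δ = arccos(p₁·p₂) ≈ 1.694 rad (97.0°).
Interpolate at f = 3/5 with slerp weights a = sin((1−f)δ)/sin δ ≈ 0.632, b = sin(fδ)/sin δ ≈ 0.857.
p = a·p₁ + b·p₂ ≈ (0.301, 0.580, -0.757); φ = arcsin(p_z) ≈ -49.24°, λ = atan2(p_y, p_x) ≈ 62.60°.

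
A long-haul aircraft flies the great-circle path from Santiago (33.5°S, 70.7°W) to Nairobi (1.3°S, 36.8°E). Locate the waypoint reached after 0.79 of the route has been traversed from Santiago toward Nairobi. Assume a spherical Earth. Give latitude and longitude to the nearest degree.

≈ 14°S, 19°E

From cos δ = sin φ₁ sin φ₂ + cos φ₁ cos φ₂ cos Δλ, the central angle is δ ≈ 1.811 rad (103.8°).
Interpolate at f = 0.79 with slerp weights a = sin((1−f)δ)/sin δ ≈ 0.382, b = sin(fδ)/sin δ ≈ 1.020.
p = a·p₁ + b·p₂ ≈ (0.922, 0.310, -0.234); φ = arcsin(p_z) ≈ -13.54°, λ = atan2(p_y, p_x) ≈ 18.58°.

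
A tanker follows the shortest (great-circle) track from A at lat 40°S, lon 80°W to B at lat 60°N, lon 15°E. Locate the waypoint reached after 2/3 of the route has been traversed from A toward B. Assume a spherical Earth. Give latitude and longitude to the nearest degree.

Write both endpoints as unit vectors p₁, p₂ with components (cos φ cos λ, cos φ sin λ, sin φ).
The central angle between the endpoints is δ = arccos(p₁·p₂) ≈ 2.202 rad (126.2°).
Interpolate at f = 2/3 with slerp weights a = sin((1−f)δ)/sin δ ≈ 0.830, b = sin(fδ)/sin δ ≈ 1.232.
p = a·p₁ + b·p₂ ≈ (0.705, -0.466, 0.534); φ = arcsin(p_z) ≈ 32.26°, λ = atan2(p_y, p_x) ≈ -33.48°.

≈ lat 32°N, lon 33°W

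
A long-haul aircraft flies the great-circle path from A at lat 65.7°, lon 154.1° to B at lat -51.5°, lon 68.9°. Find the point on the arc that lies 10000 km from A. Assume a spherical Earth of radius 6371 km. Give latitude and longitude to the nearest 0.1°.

≈ lat -12.1°, lon 92.6°

Convert each endpoint to a unit vector on the sphere (x = cos φ cos λ, y = cos φ sin λ, z = sin φ).
The central angle between the endpoints is δ = arccos(p₁·p₂) ≈ 2.335 rad (133.8°). The total great-circle distance is δ·R ≈ 2.335 × 6371 ≈ 14875 km, so the target fraction is f = 10000/14875 ≈ 0.672.
Interpolate at f ≈ 0.672 with slerp weights a = sin((1−f)δ)/sin δ ≈ 0.959, b = sin(fδ)/sin δ ≈ 1.385.
p = a·p₁ + b·p₂ ≈ (-0.045, 0.977, -0.210); φ = arcsin(p_z) ≈ -12.09°, λ = atan2(p_y, p_x) ≈ 92.62°.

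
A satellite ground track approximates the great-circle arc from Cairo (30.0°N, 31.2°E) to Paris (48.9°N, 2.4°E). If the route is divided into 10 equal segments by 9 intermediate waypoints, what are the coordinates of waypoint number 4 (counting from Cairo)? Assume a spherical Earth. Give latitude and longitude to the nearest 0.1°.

≈ 38.4°N, 21.6°E

Write both endpoints as unit vectors p₁, p₂ with components (cos φ cos λ, cos φ sin λ, sin φ).
The central angle between the endpoints is δ = arccos(p₁·p₂) ≈ 0.504 rad (28.9°).
Interpolate at f = 4/10 with slerp weights a = sin((1−f)δ)/sin δ ≈ 0.617, b = sin(fδ)/sin δ ≈ 0.415.
p = a·p₁ + b·p₂ ≈ (0.729, 0.288, 0.621); φ = arcsin(p_z) ≈ 38.37°, λ = atan2(p_y, p_x) ≈ 21.56°.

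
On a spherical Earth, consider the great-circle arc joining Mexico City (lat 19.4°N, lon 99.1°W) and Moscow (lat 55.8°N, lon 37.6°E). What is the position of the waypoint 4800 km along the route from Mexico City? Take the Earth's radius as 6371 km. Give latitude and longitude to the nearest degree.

≈ lat 57°N, lon 70°W

Convert each endpoint to a unit vector on the sphere (x = cos φ cos λ, y = cos φ sin λ, z = sin φ).
The central angle between the endpoints is δ = arccos(p₁·p₂) ≈ 1.682 rad (96.4°). The total great-circle distance is δ·R ≈ 1.682 × 6371 ≈ 10717 km, so the target fraction is f = 4800/10717 ≈ 0.448.
Interpolate at f ≈ 0.448 with slerp weights a = sin((1−f)δ)/sin δ ≈ 0.806, b = sin(fδ)/sin δ ≈ 0.688.
p = a·p₁ + b·p₂ ≈ (0.186, -0.514, 0.837); φ = arcsin(p_z) ≈ 56.83°, λ = atan2(p_y, p_x) ≈ -70.09°.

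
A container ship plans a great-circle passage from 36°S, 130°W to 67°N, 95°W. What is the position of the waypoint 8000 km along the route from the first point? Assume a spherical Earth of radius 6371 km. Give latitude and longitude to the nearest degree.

Convert each endpoint to a unit vector on the sphere (x = cos φ cos λ, y = cos φ sin λ, z = sin φ).
The central angle between the endpoints is δ = arccos(p₁·p₂) ≈ 1.857 rad (106.4°). The total great-circle distance is δ·R ≈ 1.857 × 6371 ≈ 11830 km, so the target fraction is f = 8000/11830 ≈ 0.676.
Interpolate at f ≈ 0.676 with slerp weights a = sin((1−f)δ)/sin δ ≈ 0.590, b = sin(fδ)/sin δ ≈ 0.991.
p = a·p₁ + b·p₂ ≈ (-0.340, -0.751, 0.566); φ = arcsin(p_z) ≈ 34.45°, λ = atan2(p_y, p_x) ≈ -114.37°.

≈ 34°N, 114°W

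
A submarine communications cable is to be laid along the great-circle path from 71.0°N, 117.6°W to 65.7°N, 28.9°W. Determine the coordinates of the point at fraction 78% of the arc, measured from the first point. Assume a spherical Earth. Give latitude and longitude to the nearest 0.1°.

The haversine formula gives a central angle δ ≈ 0.526 rad (30.1°) between the endpoints.
Interpolate at f = 0.78 with slerp weights a = sin((1−f)δ)/sin δ ≈ 0.230, b = sin(fδ)/sin δ ≈ 0.794.
p = a·p₁ + b·p₂ ≈ (0.252, -0.224, 0.941); φ = arcsin(p_z) ≈ 70.30°, λ = atan2(p_y, p_x) ≈ -41.73°.

≈ 70.3°N, 41.7°W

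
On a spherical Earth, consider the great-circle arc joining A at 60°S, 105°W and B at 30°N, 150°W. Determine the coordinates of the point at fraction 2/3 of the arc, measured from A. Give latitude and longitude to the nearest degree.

From cos δ = sin φ₁ sin φ₂ + cos φ₁ cos φ₂ cos Δλ, the central angle is δ ≈ 1.698 rad (97.3°).
Interpolate at f = 2/3 with slerp weights a = sin((1−f)δ)/sin δ ≈ 0.541, b = sin(fδ)/sin δ ≈ 0.913.
p = a·p₁ + b·p₂ ≈ (-0.754, -0.656, -0.012); φ = arcsin(p_z) ≈ -0.68°, λ = atan2(p_y, p_x) ≈ -138.98°.

≈ 1°S, 139°W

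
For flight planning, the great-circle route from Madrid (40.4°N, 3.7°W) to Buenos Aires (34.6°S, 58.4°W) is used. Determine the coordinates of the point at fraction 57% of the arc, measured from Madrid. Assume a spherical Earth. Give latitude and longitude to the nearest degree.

≈ (2°S, 35°W)

Write both endpoints as unit vectors p₁, p₂ with components (cos φ cos λ, cos φ sin λ, sin φ).
The central angle between the endpoints is δ = arccos(p₁·p₂) ≈ 1.577 rad (90.3°).
Interpolate at f = 0.57 with slerp weights a = sin((1−f)δ)/sin δ ≈ 0.627, b = sin(fδ)/sin δ ≈ 0.783.
p = a·p₁ + b·p₂ ≈ (0.814, -0.579, -0.038); φ = arcsin(p_z) ≈ -2.17°, λ = atan2(p_y, p_x) ≈ -35.44°.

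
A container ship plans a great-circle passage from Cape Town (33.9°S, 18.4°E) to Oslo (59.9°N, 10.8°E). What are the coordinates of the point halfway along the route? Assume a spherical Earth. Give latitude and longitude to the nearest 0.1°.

≈ (13.0°N, 15.5°E)

Convert each endpoint to a unit vector on the sphere (x = cos φ cos λ, y = cos φ sin λ, z = sin φ).
The central angle between the endpoints is δ = arccos(p₁·p₂) ≈ 1.641 rad (94.0°).
Interpolate at f = 1/2 with slerp weights a = sin((1−f)δ)/sin δ ≈ 0.733, b = sin(fδ)/sin δ ≈ 0.733.
p = a·p₁ + b·p₂ ≈ (0.939, 0.261, 0.225); φ = arcsin(p_z) ≈ 13.03°, λ = atan2(p_y, p_x) ≈ 15.54°.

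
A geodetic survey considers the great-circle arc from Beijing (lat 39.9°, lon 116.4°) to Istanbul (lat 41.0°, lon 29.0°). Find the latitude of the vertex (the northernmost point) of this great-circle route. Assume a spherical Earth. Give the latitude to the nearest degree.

The great circle lies in the plane with unit normal n̂ = (p₁ × p₂)/|p₁ × p₂|.
Here n̂_z ≈ -0.647; the vertex latitude is φ_max = arccos|n̂_z| ≈ 49.7°.
Check via Clairaut: cos φ_max = |cos φ₁| · sin C = cos(39.9°)·sin(57.4°) ≈ 0.647, again giving ≈ 49.7°.

≈ 50°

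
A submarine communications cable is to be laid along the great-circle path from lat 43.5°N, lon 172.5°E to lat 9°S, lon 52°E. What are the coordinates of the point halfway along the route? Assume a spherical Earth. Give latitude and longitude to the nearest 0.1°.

≈ lat 31.2°N, lon 97.3°E

Convert each endpoint to a unit vector on the sphere (x = cos φ cos λ, y = cos φ sin λ, z = sin φ).
The central angle between the endpoints is δ = arccos(p₁·p₂) ≈ 2.062 rad (118.1°).
Interpolate at f = 1/2 with slerp weights a = sin((1−f)δ)/sin δ ≈ 0.972, b = sin(fδ)/sin δ ≈ 0.972.
p = a·p₁ + b·p₂ ≈ (-0.108, 0.849, 0.517); φ = arcsin(p_z) ≈ 31.15°, λ = atan2(p_y, p_x) ≈ 97.25°.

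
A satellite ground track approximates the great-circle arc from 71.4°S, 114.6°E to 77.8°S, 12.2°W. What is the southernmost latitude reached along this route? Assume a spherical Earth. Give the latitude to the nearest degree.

≈ 83°S

The great circle lies in the plane with unit normal n̂ = (p₁ × p₂)/|p₁ × p₂|.
Here n̂_z ≈ -0.116; the vertex latitude is φ_max = arccos|n̂_z| ≈ 83.3°.
Check via Clairaut: cos φ_max = |cos φ₁| · sin C = cos(71.4°)·sin(158.6°) ≈ 0.116, again giving ≈ 83.3°.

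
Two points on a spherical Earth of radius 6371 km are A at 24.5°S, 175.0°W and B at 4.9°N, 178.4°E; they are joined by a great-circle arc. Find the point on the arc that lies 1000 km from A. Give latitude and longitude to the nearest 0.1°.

≈ 15.7°S, 177.1°W

From cos δ = sin φ₁ sin φ₂ + cos φ₁ cos φ₂ cos Δλ, the central angle is δ ≈ 0.525 rad (30.1°). The total great-circle distance is δ·R ≈ 0.525 × 6371 ≈ 3346 km, so the target fraction is f = 1000/3346 ≈ 0.299.
Interpolate at f ≈ 0.299 with slerp weights a = sin((1−f)δ)/sin δ ≈ 0.718, b = sin(fδ)/sin δ ≈ 0.312.
p = a·p₁ + b·p₂ ≈ (-0.961, -0.048, -0.271); φ = arcsin(p_z) ≈ -15.73°, λ = atan2(p_y, p_x) ≈ -177.13°.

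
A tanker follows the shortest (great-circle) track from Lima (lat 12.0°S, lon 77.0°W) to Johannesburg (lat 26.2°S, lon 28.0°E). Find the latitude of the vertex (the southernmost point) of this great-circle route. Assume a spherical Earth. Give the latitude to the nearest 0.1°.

The great circle lies in the plane with unit normal n̂ = (p₁ × p₂)/|p₁ × p₂|.
Here n̂_z ≈ +0.856; the vertex latitude is φ_max = arccos|n̂_z| ≈ 31.2°.
Check via Clairaut: cos φ_max = |cos φ₁| · sin C = cos(12.0°)·sin(119.0°) ≈ 0.856, again giving ≈ 31.2°.

≈ 31.2°S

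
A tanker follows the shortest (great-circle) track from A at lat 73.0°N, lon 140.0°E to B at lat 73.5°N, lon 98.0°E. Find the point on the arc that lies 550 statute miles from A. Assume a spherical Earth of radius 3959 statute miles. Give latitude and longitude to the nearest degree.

The haversine formula gives a central angle δ ≈ 0.207 rad (11.9°) between the endpoints. The total great-circle distance is δ·R ≈ 0.207 × 3959 ≈ 820 mi, so the target fraction is f = 550/820 ≈ 0.671.
Interpolate at f ≈ 0.671 with slerp weights a = sin((1−f)δ)/sin δ ≈ 0.331, b = sin(fδ)/sin δ ≈ 0.673.
p = a·p₁ + b·p₂ ≈ (-0.101, 0.252, 0.963); φ = arcsin(p_z) ≈ 74.27°, λ = atan2(p_y, p_x) ≈ 111.83°.

≈ lat 74°N, lon 112°E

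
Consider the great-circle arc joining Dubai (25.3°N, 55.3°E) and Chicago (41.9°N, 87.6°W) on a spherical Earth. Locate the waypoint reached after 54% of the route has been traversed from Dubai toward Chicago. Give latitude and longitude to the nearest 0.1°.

≈ (64.6°N, 9.3°W)

From cos δ = sin φ₁ sin φ₂ + cos φ₁ cos φ₂ cos Δλ, the central angle is δ ≈ 1.825 rad (104.6°).
Interpolate at f = 0.54 with slerp weights a = sin((1−f)δ)/sin δ ≈ 0.769, b = sin(fδ)/sin δ ≈ 0.861.
p = a·p₁ + b·p₂ ≈ (0.423, -0.069, 0.904); φ = arcsin(p_z) ≈ 64.65°, λ = atan2(p_y, p_x) ≈ -9.25°.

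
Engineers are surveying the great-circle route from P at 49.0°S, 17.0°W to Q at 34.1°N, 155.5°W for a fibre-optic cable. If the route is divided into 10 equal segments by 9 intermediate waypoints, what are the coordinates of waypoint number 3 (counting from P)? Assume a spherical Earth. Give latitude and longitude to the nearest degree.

≈ 39°S, 78°W

The haversine formula gives a central angle δ ≈ 2.550 rad (146.1°) between the endpoints.
Interpolate at f = 3/10 with slerp weights a = sin((1−f)δ)/sin δ ≈ 1.752, b = sin(fδ)/sin δ ≈ 1.242.
p = a·p₁ + b·p₂ ≈ (0.164, -0.762, -0.626); φ = arcsin(p_z) ≈ -38.76°, λ = atan2(p_y, p_x) ≈ -77.89°.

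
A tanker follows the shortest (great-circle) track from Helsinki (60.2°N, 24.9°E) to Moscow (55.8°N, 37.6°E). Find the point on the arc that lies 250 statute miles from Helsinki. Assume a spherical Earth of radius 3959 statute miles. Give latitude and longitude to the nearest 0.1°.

≈ (58.4°N, 31.0°E)

Convert each endpoint to a unit vector on the sphere (x = cos φ cos λ, y = cos φ sin λ, z = sin φ).
The central angle between the endpoints is δ = arccos(p₁·p₂) ≈ 0.140 rad (8.0°). The total great-circle distance is δ·R ≈ 0.140 × 3959 ≈ 554 mi, so the target fraction is f = 250/554 ≈ 0.451.
Interpolate at f ≈ 0.451 with slerp weights a = sin((1−f)δ)/sin δ ≈ 0.550, b = sin(fδ)/sin δ ≈ 0.452.
p = a·p₁ + b·p₂ ≈ (0.449, 0.270, 0.851); φ = arcsin(p_z) ≈ 58.37°, λ = atan2(p_y, p_x) ≈ 31.02°.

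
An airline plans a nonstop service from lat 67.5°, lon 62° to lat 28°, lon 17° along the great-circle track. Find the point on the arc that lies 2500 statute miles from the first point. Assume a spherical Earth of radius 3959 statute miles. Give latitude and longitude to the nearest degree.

Convert each endpoint to a unit vector on the sphere (x = cos φ cos λ, y = cos φ sin λ, z = sin φ).
The central angle between the endpoints is δ = arccos(p₁·p₂) ≈ 0.833 rad (47.7°). The total great-circle distance is δ·R ≈ 0.833 × 3959 ≈ 3298 mi, so the target fraction is f = 2500/3298 ≈ 0.758.
Interpolate at f ≈ 0.758 with slerp weights a = sin((1−f)δ)/sin δ ≈ 0.271, b = sin(fδ)/sin δ ≈ 0.798.
p = a·p₁ + b·p₂ ≈ (0.722, 0.297, 0.624); φ = arcsin(p_z) ≈ 38.64°, λ = atan2(p_y, p_x) ≈ 22.38°.

≈ lat 39°, lon 22°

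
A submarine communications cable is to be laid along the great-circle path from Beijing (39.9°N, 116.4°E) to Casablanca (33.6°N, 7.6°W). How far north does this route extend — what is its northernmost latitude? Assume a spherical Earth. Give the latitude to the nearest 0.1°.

The great circle lies in the plane with unit normal n̂ = (p₁ × p₂)/|p₁ × p₂|.
Here n̂_z ≈ -0.530; the vertex latitude is φ_max = arccos|n̂_z| ≈ 58.0°.
Check via Clairaut: cos φ_max = |cos φ₁| · sin C = cos(39.9°)·sin(43.7°) ≈ 0.530, again giving ≈ 58.0°.

≈ 58.0°N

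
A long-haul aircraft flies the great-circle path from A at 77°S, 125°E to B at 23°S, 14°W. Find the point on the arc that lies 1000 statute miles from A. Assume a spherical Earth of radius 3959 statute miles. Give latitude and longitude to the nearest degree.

From cos δ = sin φ₁ sin φ₂ + cos φ₁ cos φ₂ cos Δλ, the central angle is δ ≈ 1.344 rad (77.0°). The total great-circle distance is δ·R ≈ 1.344 × 3959 ≈ 5323 mi, so the target fraction is f = 1000/5323 ≈ 0.188.
Interpolate at f ≈ 0.188 with slerp weights a = sin((1−f)δ)/sin δ ≈ 0.911, b = sin(fδ)/sin δ ≈ 0.256.
p = a·p₁ + b·p₂ ≈ (0.112, 0.111, -0.988); φ = arcsin(p_z) ≈ -80.96°, λ = atan2(p_y, p_x) ≈ 44.78°.

≈ 81°S, 45°E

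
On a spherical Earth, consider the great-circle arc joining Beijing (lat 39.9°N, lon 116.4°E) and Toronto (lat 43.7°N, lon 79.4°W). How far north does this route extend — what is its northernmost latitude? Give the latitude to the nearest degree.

≈ 81°N

The great circle lies in the plane with unit normal n̂ = (p₁ × p₂)/|p₁ × p₂|.
Here n̂_z ≈ +0.152; the vertex latitude is φ_max = arccos|n̂_z| ≈ 81.3°.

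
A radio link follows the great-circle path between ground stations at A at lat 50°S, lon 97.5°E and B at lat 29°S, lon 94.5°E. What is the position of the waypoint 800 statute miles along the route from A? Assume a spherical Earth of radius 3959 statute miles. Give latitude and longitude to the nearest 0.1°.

The haversine formula gives a central angle δ ≈ 0.369 rad (21.1°) between the endpoints. The total great-circle distance is δ·R ≈ 0.369 × 3959 ≈ 1460 mi, so the target fraction is f = 800/1460 ≈ 0.548.
Interpolate at f ≈ 0.548 with slerp weights a = sin((1−f)δ)/sin δ ≈ 0.460, b = sin(fδ)/sin δ ≈ 0.557.
p = a·p₁ + b·p₂ ≈ (-0.077, 0.779, -0.622); φ = arcsin(p_z) ≈ -38.50°, λ = atan2(p_y, p_x) ≈ 95.63°.

≈ lat 38.5°S, lon 95.6°E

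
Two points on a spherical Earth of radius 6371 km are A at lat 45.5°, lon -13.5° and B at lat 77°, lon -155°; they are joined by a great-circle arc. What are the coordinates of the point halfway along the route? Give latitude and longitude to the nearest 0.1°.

≈ lat 72.2°, lon -28.4°

From cos δ = sin φ₁ sin φ₂ + cos φ₁ cos φ₂ cos Δλ, the central angle is δ ≈ 0.962 rad (55.1°).
Interpolate at f = 1/2 with slerp weights a = sin((1−f)δ)/sin δ ≈ 0.564, b = sin(fδ)/sin δ ≈ 0.564.
p = a·p₁ + b·p₂ ≈ (0.269, -0.146, 0.952); φ = arcsin(p_z) ≈ 72.16°, λ = atan2(p_y, p_x) ≈ -28.44°.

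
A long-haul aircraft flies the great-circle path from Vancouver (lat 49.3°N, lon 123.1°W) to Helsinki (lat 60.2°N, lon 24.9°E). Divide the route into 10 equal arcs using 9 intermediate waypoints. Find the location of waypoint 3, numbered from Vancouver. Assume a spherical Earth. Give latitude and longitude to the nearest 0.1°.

The haversine formula gives a central angle δ ≈ 1.178 rad (67.5°) between the endpoints.
Interpolate at f = 3/10 with slerp weights a = sin((1−f)δ)/sin δ ≈ 0.795, b = sin(fδ)/sin δ ≈ 0.375.
p = a·p₁ + b·p₂ ≈ (-0.114, -0.356, 0.928); φ = arcsin(p_z) ≈ 68.06°, λ = atan2(p_y, p_x) ≈ -107.79°.

≈ lat 68.1°N, lon 107.8°W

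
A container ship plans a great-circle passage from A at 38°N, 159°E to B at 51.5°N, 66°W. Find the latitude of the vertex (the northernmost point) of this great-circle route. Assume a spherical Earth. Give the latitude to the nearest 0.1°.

The great circle lies in the plane with unit normal n̂ = (p₁ × p₂)/|p₁ × p₂|.
Here n̂_z ≈ +0.350; the vertex latitude is φ_max = arccos|n̂_z| ≈ 69.5°.
Check via Clairaut: cos φ_max = |cos φ₁| · sin C = cos(38.0°)·sin(26.4°) ≈ 0.350, again giving ≈ 69.5°.

≈ 69.5°N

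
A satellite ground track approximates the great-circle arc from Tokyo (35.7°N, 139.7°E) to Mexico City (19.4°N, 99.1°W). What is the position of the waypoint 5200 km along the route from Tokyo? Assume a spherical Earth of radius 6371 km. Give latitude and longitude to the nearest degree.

≈ (47°N, 158°W)

Write both endpoints as unit vectors p₁, p₂ with components (cos φ cos λ, cos φ sin λ, sin φ).
The central angle between the endpoints is δ = arccos(p₁·p₂) ≈ 1.775 rad (101.7°). The total great-circle distance is δ·R ≈ 1.775 × 6371 ≈ 11310 km, so the target fraction is f = 5200/11310 ≈ 0.460.
Interpolate at f ≈ 0.460 with slerp weights a = sin((1−f)δ)/sin δ ≈ 0.836, b = sin(fδ)/sin δ ≈ 0.744.
p = a·p₁ + b·p₂ ≈ (-0.629, -0.254, 0.735); φ = arcsin(p_z) ≈ 47.31°, λ = atan2(p_y, p_x) ≈ -158.02°.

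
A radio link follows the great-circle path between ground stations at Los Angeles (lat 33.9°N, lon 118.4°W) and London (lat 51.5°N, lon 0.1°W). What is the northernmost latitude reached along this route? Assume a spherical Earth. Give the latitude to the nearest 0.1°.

The great circle lies in the plane with unit normal n̂ = (p₁ × p₂)/|p₁ × p₂|.
Here n̂_z ≈ +0.464; the vertex latitude is φ_max = arccos|n̂_z| ≈ 62.4°.
Check via Clairaut: cos φ_max = |cos φ₁| · sin C = cos(33.9°)·sin(33.9°) ≈ 0.464, again giving ≈ 62.4°.

≈ 62.4°N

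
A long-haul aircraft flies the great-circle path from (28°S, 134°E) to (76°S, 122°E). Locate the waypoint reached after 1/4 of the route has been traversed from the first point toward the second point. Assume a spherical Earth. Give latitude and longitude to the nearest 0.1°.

From cos δ = sin φ₁ sin φ₂ + cos φ₁ cos φ₂ cos Δλ, the central angle is δ ≈ 0.844 rad (48.4°).
Interpolate at f = 1/4 with slerp weights a = sin((1−f)δ)/sin δ ≈ 0.792, b = sin(fδ)/sin δ ≈ 0.280.
p = a·p₁ + b·p₂ ≈ (-0.521, 0.560, -0.644); φ = arcsin(p_z) ≈ -40.06°, λ = atan2(p_y, p_x) ≈ 132.94°.

≈ (40.1°S, 132.9°E)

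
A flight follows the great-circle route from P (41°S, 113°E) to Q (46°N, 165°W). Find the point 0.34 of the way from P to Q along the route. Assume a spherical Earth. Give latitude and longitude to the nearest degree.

≈ (12°S, 142°E)

The haversine formula gives a central angle δ ≈ 1.981 rad (113.5°) between the endpoints.
Interpolate at f = 0.34 with slerp weights a = sin((1−f)δ)/sin δ ≈ 1.053, b = sin(fδ)/sin δ ≈ 0.680.
p = a·p₁ + b·p₂ ≈ (-0.767, 0.609, -0.201); φ = arcsin(p_z) ≈ -11.62°, λ = atan2(p_y, p_x) ≈ 141.54°.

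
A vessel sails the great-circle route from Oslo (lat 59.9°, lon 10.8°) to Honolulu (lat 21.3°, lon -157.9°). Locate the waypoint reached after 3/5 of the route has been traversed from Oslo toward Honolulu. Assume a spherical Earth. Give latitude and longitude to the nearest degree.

Write both endpoints as unit vectors p₁, p₂ with components (cos φ cos λ, cos φ sin λ, sin φ).
The central angle between the endpoints is δ = arccos(p₁·p₂) ≈ 1.715 rad (98.3°).
Interpolate at f = 3/5 with slerp weights a = sin((1−f)δ)/sin δ ≈ 0.640, b = sin(fδ)/sin δ ≈ 0.866.
p = a·p₁ + b·p₂ ≈ (-0.432, -0.243, 0.868); φ = arcsin(p_z) ≈ 60.27°, λ = atan2(p_y, p_x) ≈ -150.61°.

≈ lat 60°, lon -151°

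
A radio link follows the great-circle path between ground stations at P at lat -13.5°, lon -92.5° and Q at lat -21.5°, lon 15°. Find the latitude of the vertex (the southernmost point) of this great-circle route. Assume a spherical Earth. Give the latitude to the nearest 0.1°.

≈ -28.6°

The great circle lies in the plane with unit normal n̂ = (p₁ × p₂)/|p₁ × p₂|.
Here n̂_z ≈ +0.878; the vertex latitude is φ_max = arccos|n̂_z| ≈ 28.6°.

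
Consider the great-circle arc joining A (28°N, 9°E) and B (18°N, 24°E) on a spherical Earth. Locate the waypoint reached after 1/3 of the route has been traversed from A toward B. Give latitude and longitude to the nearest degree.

≈ (25°N, 14°E)

Convert each endpoint to a unit vector on the sphere (x = cos φ cos λ, y = cos φ sin λ, z = sin φ).
The central angle between the endpoints is δ = arccos(p₁·p₂) ≈ 0.297 rad (17.0°).
Interpolate at f = 1/3 with slerp weights a = sin((1−f)δ)/sin δ ≈ 0.672, b = sin(fδ)/sin δ ≈ 0.338.
p = a·p₁ + b·p₂ ≈ (0.880, 0.223, 0.420); φ = arcsin(p_z) ≈ 24.83°, λ = atan2(p_y, p_x) ≈ 14.26°.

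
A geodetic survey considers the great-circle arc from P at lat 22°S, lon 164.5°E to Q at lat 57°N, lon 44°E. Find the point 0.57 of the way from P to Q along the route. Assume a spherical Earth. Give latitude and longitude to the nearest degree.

≈ lat 37°N, lon 122°E

From cos δ = sin φ₁ sin φ₂ + cos φ₁ cos φ₂ cos Δλ, the central angle is δ ≈ 2.178 rad (124.8°).
Interpolate at f = 0.57 with slerp weights a = sin((1−f)δ)/sin δ ≈ 0.981, b = sin(fδ)/sin δ ≈ 1.152.
p = a·p₁ + b·p₂ ≈ (-0.425, 0.679, 0.599); φ = arcsin(p_z) ≈ 36.79°, λ = atan2(p_y, p_x) ≈ 122.04°.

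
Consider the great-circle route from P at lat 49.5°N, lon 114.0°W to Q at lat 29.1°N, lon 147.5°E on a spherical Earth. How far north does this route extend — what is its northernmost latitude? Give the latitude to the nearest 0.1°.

The great circle lies in the plane with unit normal n̂ = (p₁ × p₂)/|p₁ × p₂|.
Here n̂_z ≈ -0.586; the vertex latitude is φ_max = arccos|n̂_z| ≈ 54.1°.

≈ 54.1°N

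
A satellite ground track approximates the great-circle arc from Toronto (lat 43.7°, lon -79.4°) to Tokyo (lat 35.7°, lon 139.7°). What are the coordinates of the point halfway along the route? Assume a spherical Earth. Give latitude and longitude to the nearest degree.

Convert each endpoint to a unit vector on the sphere (x = cos φ cos λ, y = cos φ sin λ, z = sin φ).
The central angle between the endpoints is δ = arccos(p₁·p₂) ≈ 1.623 rad (93.0°).
Interpolate at f = 1/2 with slerp weights a = sin((1−f)δ)/sin δ ≈ 0.726, b = sin(fδ)/sin δ ≈ 0.726.
p = a·p₁ + b·p₂ ≈ (-0.353, -0.135, 0.926); φ = arcsin(p_z) ≈ 67.78°, λ = atan2(p_y, p_x) ≈ -159.13°.

≈ lat 68°, lon -159°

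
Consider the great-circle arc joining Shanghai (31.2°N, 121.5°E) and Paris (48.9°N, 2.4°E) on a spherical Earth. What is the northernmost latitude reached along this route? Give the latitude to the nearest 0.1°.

The great circle lies in the plane with unit normal n̂ = (p₁ × p₂)/|p₁ × p₂|.
Here n̂_z ≈ -0.495; the vertex latitude is φ_max = arccos|n̂_z| ≈ 60.3°.

≈ 60.3°N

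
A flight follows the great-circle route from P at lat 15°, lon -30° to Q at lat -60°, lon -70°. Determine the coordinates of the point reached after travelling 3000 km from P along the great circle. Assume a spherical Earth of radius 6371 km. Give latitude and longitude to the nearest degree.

≈ lat -11°, lon -39°

Convert each endpoint to a unit vector on the sphere (x = cos φ cos λ, y = cos φ sin λ, z = sin φ).
The central angle between the endpoints is δ = arccos(p₁·p₂) ≈ 1.424 rad (81.6°). The total great-circle distance is δ·R ≈ 1.424 × 6371 ≈ 9075 km, so the target fraction is f = 3000/9075 ≈ 0.331.
Interpolate at f ≈ 0.331 with slerp weights a = sin((1−f)δ)/sin δ ≈ 0.824, b = sin(fδ)/sin δ ≈ 0.459.
p = a·p₁ + b·p₂ ≈ (0.768, -0.614, -0.184); φ = arcsin(p_z) ≈ -10.59°, λ = atan2(p_y, p_x) ≈ -38.62°.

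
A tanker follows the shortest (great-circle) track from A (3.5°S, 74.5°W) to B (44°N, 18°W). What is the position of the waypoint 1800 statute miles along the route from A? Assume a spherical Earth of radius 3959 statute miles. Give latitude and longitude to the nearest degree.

≈ (16°N, 57°W)

The haversine formula gives a central angle δ ≈ 1.209 rad (69.3°) between the endpoints. The total great-circle distance is δ·R ≈ 1.209 × 3959 ≈ 4787 mi, so the target fraction is f = 1800/4787 ≈ 0.376.
Interpolate at f ≈ 0.376 with slerp weights a = sin((1−f)δ)/sin δ ≈ 0.732, b = sin(fδ)/sin δ ≈ 0.470.
p = a·p₁ + b·p₂ ≈ (0.517, -0.809, 0.281); φ = arcsin(p_z) ≈ 16.35°, λ = atan2(p_y, p_x) ≈ -57.43°.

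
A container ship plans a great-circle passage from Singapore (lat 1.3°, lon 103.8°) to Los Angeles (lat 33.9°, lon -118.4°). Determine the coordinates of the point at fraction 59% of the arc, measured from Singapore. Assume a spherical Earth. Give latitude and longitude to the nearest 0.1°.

≈ lat 44.2°, lon 173.9°

Write both endpoints as unit vectors p₁, p₂ with components (cos φ cos λ, cos φ sin λ, sin φ).
The central angle between the endpoints is δ = arccos(p₁·p₂) ≈ 2.217 rad (127.0°).
Interpolate at f = 0.59 with slerp weights a = sin((1−f)δ)/sin δ ≈ 0.988, b = sin(fδ)/sin δ ≈ 1.209.
p = a·p₁ + b·p₂ ≈ (-0.713, 0.076, 0.697); φ = arcsin(p_z) ≈ 44.18°, λ = atan2(p_y, p_x) ≈ 173.90°.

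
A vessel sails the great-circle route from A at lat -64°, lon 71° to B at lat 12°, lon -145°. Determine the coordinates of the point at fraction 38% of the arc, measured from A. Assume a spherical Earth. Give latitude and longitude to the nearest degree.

≈ lat -58°, lon -179°

Write both endpoints as unit vectors p₁, p₂ with components (cos φ cos λ, cos φ sin λ, sin φ).
The central angle between the endpoints is δ = arccos(p₁·p₂) ≈ 2.134 rad (122.3°).
Interpolate at f = 0.38 with slerp weights a = sin((1−f)δ)/sin δ ≈ 1.146, b = sin(fδ)/sin δ ≈ 0.857.
p = a·p₁ + b·p₂ ≈ (-0.523, -0.006, -0.852); φ = arcsin(p_z) ≈ -58.45°, λ = atan2(p_y, p_x) ≈ -179.37°.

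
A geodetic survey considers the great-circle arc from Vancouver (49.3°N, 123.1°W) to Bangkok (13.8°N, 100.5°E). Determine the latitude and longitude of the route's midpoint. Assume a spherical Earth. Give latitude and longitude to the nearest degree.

Convert each endpoint to a unit vector on the sphere (x = cos φ cos λ, y = cos φ sin λ, z = sin φ).
The central angle between the endpoints is δ = arccos(p₁·p₂) ≈ 1.852 rad (106.1°).
Interpolate at f = 1/2 with slerp weights a = sin((1−f)δ)/sin δ ≈ 0.832, b = sin(fδ)/sin δ ≈ 0.832.
p = a·p₁ + b·p₂ ≈ (-0.444, 0.340, 0.829); φ = arcsin(p_z) ≈ 56.02°, λ = atan2(p_y, p_x) ≈ 142.53°.

≈ (56°N, 143°E)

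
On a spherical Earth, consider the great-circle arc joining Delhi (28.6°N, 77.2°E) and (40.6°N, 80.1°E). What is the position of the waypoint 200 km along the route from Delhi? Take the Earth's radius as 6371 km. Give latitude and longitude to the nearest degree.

The haversine formula gives a central angle δ ≈ 0.214 rad (12.2°) between the endpoints. The total great-circle distance is δ·R ≈ 0.214 × 6371 ≈ 1360 km, so the target fraction is f = 200/1360 ≈ 0.147.
Interpolate at f ≈ 0.147 with slerp weights a = sin((1−f)δ)/sin δ ≈ 0.855, b = sin(fδ)/sin δ ≈ 0.148.
p = a·p₁ + b·p₂ ≈ (0.186, 0.843, 0.506); φ = arcsin(p_z) ≈ 30.37°, λ = atan2(p_y, p_x) ≈ 77.58°.

≈ (30°N, 78°E)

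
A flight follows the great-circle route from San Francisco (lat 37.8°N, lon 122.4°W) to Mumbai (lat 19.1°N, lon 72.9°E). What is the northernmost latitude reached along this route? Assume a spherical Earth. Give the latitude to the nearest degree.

≈ 77°N

The great circle lies in the plane with unit normal n̂ = (p₁ × p₂)/|p₁ × p₂|.
Here n̂_z ≈ -0.231; the vertex latitude is φ_max = arccos|n̂_z| ≈ 76.7°.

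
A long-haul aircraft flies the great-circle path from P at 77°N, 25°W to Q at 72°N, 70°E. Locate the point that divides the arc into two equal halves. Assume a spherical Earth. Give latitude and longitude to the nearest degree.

≈ 79°N, 32°E

Convert each endpoint to a unit vector on the sphere (x = cos φ cos λ, y = cos φ sin λ, z = sin φ).
The central angle between the endpoints is δ = arccos(p₁·p₂) ≈ 0.401 rad (23.0°).
Interpolate at f = 1/2 with slerp weights a = sin((1−f)δ)/sin δ ≈ 0.510, b = sin(fδ)/sin δ ≈ 0.510.
p = a·p₁ + b·p₂ ≈ (0.158, 0.100, 0.982); φ = arcsin(p_z) ≈ 79.24°, λ = atan2(p_y, p_x) ≈ 32.25°.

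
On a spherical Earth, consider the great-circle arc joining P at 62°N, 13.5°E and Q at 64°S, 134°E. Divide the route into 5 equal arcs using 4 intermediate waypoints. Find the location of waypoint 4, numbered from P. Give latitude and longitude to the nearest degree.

≈ 43°S, 94°E

From cos δ = sin φ₁ sin φ₂ + cos φ₁ cos φ₂ cos Δλ, the central angle is δ ≈ 2.686 rad (153.9°).
Interpolate at f = 4/5 with slerp weights a = sin((1−f)δ)/sin δ ≈ 1.163, b = sin(fδ)/sin δ ≈ 1.904.
p = a·p₁ + b·p₂ ≈ (-0.049, 0.728, -0.684); φ = arcsin(p_z) ≈ -43.16°, λ = atan2(p_y, p_x) ≈ 93.83°.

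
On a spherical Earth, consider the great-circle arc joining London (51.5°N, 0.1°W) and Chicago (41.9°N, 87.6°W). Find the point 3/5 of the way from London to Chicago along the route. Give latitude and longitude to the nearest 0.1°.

Write both endpoints as unit vectors p₁, p₂ with components (cos φ cos λ, cos φ sin λ, sin φ).
The central angle between the endpoints is δ = arccos(p₁·p₂) ≈ 0.997 rad (57.1°).
Interpolate at f = 3/5 with slerp weights a = sin((1−f)δ)/sin δ ≈ 0.462, b = sin(fδ)/sin δ ≈ 0.671.
p = a·p₁ + b·p₂ ≈ (0.309, -0.499, 0.810); φ = arcsin(p_z) ≈ 54.06°, λ = atan2(p_y, p_x) ≈ -58.26°.

≈ 54.1°N, 58.3°W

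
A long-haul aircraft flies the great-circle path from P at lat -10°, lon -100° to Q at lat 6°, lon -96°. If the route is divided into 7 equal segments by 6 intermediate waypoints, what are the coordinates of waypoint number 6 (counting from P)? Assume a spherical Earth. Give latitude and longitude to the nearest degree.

≈ lat 4°, lon -97°

Convert each endpoint to a unit vector on the sphere (x = cos φ cos λ, y = cos φ sin λ, z = sin φ).
The central angle between the endpoints is δ = arccos(p₁·p₂) ≈ 0.288 rad (16.5°).
Interpolate at f = 6/7 with slerp weights a = sin((1−f)δ)/sin δ ≈ 0.145, b = sin(fδ)/sin δ ≈ 0.860.
p = a·p₁ + b·p₂ ≈ (-0.114, -0.991, 0.065); φ = arcsin(p_z) ≈ 3.71°, λ = atan2(p_y, p_x) ≈ -96.57°.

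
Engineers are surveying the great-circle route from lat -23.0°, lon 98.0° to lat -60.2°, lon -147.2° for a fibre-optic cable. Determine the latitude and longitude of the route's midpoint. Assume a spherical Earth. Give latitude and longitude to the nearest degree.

≈ lat -56°, lon 130°

From cos δ = sin φ₁ sin φ₂ + cos φ₁ cos φ₂ cos Δλ, the central angle is δ ≈ 1.423 rad (81.5°).
Interpolate at f = 1/2 with slerp weights a = sin((1−f)δ)/sin δ ≈ 0.660, b = sin(fδ)/sin δ ≈ 0.660.
p = a·p₁ + b·p₂ ≈ (-0.360, 0.424, -0.831); φ = arcsin(p_z) ≈ -56.19°, λ = atan2(p_y, p_x) ≈ 130.36°.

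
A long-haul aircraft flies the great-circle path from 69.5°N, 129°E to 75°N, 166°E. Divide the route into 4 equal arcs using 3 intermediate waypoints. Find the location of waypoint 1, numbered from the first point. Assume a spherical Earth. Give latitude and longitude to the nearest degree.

≈ 71°N, 136°E

The haversine formula gives a central angle δ ≈ 0.214 rad (12.3°) between the endpoints.
Interpolate at f = 1/4 with slerp weights a = sin((1−f)δ)/sin δ ≈ 0.753, b = sin(fδ)/sin δ ≈ 0.252.
p = a·p₁ + b·p₂ ≈ (-0.229, 0.221, 0.948); φ = arcsin(p_z) ≈ 71.46°, λ = atan2(p_y, p_x) ≈ 136.08°.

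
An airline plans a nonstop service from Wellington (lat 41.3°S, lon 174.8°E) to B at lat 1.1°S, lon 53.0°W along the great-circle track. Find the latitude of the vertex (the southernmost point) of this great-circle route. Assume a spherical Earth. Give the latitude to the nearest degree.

≈ 50°S

The great circle lies in the plane with unit normal n̂ = (p₁ × p₂)/|p₁ × p₂|.
Here n̂_z ≈ +0.639; the vertex latitude is φ_max = arccos|n̂_z| ≈ 50.3°.
Check via Clairaut: cos φ_max = |cos φ₁| · sin C = cos(41.3°)·sin(121.7°) ≈ 0.639, again giving ≈ 50.3°.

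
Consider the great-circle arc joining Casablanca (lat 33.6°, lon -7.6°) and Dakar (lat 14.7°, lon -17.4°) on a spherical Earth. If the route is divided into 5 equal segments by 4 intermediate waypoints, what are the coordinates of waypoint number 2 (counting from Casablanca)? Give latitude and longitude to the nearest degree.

Convert each endpoint to a unit vector on the sphere (x = cos φ cos λ, y = cos φ sin λ, z = sin φ).
The central angle between the endpoints is δ = arccos(p₁·p₂) ≈ 0.364 rad (20.9°).
Interpolate at f = 2/5 with slerp weights a = sin((1−f)δ)/sin δ ≈ 0.609, b = sin(fδ)/sin δ ≈ 0.408.
p = a·p₁ + b·p₂ ≈ (0.879, -0.185, 0.440); φ = arcsin(p_z) ≈ 26.12°, λ = atan2(p_y, p_x) ≈ -11.89°.

≈ lat 26°, lon -12°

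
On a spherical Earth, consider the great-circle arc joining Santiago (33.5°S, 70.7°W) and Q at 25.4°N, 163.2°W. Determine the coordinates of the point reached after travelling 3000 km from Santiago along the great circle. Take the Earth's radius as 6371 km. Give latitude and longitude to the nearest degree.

Convert each endpoint to a unit vector on the sphere (x = cos φ cos λ, y = cos φ sin λ, z = sin φ).
The central angle between the endpoints is δ = arccos(p₁·p₂) ≈ 1.844 rad (105.6°). The total great-circle distance is δ·R ≈ 1.844 × 6371 ≈ 11747 km, so the target fraction is f = 3000/11747 ≈ 0.255.
Interpolate at f ≈ 0.255 with slerp weights a = sin((1−f)δ)/sin δ ≈ 1.018, b = sin(fδ)/sin δ ≈ 0.471.
p = a·p₁ + b·p₂ ≈ (-0.127, -0.924, -0.360); φ = arcsin(p_z) ≈ -21.09°, λ = atan2(p_y, p_x) ≈ -97.81°.

≈ 21°S, 98°W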